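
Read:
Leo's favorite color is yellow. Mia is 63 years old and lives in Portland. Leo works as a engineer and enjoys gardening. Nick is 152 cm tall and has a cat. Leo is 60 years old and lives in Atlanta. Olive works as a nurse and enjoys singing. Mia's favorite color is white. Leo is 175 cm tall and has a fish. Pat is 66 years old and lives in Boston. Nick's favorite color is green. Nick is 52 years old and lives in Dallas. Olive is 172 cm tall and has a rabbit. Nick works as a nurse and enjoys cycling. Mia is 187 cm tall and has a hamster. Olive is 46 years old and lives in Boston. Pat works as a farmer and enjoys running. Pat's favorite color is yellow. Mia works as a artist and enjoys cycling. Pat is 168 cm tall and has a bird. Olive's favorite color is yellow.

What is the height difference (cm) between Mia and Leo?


|187 - 175| = 12

12


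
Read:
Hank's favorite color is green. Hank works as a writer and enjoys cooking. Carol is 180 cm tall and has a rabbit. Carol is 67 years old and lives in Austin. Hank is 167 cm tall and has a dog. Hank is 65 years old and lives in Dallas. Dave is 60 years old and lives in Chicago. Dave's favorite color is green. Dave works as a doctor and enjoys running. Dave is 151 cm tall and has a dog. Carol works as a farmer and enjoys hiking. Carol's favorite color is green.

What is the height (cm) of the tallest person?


Tallest: Carol at 180 cm

180


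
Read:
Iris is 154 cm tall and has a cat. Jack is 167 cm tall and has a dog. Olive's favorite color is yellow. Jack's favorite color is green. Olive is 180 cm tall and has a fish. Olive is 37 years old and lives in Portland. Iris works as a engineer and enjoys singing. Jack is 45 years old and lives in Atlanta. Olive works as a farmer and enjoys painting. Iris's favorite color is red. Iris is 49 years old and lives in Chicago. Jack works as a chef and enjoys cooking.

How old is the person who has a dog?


Person with dog is Jack, age 45

45


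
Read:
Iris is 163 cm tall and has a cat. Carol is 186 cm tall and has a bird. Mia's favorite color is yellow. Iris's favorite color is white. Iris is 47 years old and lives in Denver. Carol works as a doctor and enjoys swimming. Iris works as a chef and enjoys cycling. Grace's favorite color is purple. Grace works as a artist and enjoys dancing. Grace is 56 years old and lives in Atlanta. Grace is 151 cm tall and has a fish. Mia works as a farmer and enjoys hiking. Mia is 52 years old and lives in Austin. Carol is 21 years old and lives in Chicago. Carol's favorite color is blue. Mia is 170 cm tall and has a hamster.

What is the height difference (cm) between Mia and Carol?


|170 - 186| = 16

16


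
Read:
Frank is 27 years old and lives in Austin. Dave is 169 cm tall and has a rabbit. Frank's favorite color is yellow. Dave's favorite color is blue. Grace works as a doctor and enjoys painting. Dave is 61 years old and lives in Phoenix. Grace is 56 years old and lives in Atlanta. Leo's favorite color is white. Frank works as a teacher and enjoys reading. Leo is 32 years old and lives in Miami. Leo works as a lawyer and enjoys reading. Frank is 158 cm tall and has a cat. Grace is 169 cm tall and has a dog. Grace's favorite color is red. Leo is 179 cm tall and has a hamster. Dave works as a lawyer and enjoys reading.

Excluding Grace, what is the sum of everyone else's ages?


Sum (excluding Grace): 120

120


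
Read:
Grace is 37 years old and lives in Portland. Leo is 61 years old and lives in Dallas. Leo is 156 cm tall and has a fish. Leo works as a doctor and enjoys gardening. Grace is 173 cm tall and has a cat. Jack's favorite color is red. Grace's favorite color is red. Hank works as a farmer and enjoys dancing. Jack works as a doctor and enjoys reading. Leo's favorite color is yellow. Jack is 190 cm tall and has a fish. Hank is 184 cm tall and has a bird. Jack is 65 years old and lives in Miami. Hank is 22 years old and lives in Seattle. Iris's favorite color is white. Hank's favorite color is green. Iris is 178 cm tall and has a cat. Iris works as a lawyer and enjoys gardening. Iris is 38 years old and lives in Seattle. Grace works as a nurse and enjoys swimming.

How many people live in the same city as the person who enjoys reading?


Person with hobby reading is Jack, city Miami. Count = 1

1


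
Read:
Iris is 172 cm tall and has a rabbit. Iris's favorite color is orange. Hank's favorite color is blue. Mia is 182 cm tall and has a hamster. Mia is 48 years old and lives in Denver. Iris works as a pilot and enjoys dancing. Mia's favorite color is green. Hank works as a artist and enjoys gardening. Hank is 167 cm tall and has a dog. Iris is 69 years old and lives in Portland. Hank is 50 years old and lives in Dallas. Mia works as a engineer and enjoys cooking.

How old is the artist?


The artist is Hank, age 50

50


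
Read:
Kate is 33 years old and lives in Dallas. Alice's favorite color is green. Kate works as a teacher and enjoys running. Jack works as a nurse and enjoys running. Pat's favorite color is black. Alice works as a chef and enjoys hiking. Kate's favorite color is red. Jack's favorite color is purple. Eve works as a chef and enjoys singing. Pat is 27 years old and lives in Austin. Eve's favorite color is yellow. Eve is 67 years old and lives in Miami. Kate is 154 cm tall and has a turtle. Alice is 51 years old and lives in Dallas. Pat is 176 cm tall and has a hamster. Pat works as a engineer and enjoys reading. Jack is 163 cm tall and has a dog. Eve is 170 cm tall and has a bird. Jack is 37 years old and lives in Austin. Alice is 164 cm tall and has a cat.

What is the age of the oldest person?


Oldest: Eve at 67

67


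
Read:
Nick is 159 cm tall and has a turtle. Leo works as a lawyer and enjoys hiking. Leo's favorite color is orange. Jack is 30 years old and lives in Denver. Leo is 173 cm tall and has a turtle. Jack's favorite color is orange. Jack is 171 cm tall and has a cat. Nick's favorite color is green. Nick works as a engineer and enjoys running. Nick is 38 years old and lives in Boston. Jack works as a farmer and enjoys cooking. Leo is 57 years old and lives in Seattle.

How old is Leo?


Leo is 57 years old

57


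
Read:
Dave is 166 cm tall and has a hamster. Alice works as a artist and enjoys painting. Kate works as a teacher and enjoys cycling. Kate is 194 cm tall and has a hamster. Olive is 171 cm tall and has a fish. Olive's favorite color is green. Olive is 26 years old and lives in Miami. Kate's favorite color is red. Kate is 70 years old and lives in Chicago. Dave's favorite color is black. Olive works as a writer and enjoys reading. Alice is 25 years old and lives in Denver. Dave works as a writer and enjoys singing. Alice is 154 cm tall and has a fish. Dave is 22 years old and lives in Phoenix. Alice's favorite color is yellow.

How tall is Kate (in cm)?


Kate is 194 cm tall

194


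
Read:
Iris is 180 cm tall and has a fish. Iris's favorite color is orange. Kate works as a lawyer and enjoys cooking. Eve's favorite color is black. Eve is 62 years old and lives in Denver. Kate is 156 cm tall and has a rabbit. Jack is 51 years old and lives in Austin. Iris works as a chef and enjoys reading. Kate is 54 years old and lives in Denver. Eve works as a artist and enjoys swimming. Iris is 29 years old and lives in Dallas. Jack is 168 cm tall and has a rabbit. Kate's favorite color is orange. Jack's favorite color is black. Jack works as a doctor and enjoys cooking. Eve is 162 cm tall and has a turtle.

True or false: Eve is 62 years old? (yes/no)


Eve is actually 62. yes

yes


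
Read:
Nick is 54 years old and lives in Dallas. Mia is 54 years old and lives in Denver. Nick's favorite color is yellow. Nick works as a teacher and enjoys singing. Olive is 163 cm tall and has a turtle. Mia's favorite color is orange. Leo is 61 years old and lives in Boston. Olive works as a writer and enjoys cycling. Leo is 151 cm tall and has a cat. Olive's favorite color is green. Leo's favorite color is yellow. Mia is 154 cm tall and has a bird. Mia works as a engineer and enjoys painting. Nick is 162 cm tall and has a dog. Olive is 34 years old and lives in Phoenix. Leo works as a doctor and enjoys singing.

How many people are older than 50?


Filter: 3

3


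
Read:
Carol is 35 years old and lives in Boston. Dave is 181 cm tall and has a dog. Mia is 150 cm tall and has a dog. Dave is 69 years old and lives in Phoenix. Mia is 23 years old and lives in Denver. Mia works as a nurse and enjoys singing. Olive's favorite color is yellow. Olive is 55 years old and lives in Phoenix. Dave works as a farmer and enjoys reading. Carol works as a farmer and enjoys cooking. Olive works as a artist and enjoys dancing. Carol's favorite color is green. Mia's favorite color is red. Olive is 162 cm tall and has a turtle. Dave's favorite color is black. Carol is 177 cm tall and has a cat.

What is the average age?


Sum=182, n=4, avg=45.5

45.5


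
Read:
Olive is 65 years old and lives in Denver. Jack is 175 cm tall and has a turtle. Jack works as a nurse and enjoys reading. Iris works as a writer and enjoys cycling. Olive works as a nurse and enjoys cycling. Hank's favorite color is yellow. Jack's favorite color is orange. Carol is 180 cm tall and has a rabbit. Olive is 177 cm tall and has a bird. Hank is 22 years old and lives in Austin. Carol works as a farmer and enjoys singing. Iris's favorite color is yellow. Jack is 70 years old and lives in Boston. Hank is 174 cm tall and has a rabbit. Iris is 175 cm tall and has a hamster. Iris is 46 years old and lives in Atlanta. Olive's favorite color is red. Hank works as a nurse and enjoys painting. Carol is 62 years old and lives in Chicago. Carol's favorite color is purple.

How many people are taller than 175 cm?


Taller than 175: 2

2


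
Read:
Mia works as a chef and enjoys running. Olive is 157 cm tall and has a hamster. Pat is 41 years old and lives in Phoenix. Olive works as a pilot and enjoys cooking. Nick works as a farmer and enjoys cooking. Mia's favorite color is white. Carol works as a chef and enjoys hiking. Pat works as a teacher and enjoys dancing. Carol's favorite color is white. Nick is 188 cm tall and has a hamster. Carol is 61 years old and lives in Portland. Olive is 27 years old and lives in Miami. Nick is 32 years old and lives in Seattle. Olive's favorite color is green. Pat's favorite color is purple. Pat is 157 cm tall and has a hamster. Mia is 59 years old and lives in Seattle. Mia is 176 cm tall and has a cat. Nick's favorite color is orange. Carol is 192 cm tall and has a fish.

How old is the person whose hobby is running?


Person with hobby=running is Mia, age 59

59


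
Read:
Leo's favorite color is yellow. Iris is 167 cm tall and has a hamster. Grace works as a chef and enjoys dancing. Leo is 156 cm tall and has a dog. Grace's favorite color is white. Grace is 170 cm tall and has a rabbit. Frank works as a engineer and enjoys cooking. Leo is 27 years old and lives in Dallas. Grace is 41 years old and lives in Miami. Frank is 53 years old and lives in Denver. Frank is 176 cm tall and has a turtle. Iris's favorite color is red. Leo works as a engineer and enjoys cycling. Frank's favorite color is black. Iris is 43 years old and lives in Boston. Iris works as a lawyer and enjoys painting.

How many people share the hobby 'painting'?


Count: 1

1


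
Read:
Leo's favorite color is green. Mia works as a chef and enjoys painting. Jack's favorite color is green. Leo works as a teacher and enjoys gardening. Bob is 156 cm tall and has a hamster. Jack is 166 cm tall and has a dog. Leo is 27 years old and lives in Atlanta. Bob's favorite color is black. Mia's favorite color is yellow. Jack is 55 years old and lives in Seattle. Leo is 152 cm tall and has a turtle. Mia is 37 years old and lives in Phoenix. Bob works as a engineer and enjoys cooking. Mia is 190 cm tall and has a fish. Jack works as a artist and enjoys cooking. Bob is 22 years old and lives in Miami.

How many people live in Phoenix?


Count in Phoenix: 1

1


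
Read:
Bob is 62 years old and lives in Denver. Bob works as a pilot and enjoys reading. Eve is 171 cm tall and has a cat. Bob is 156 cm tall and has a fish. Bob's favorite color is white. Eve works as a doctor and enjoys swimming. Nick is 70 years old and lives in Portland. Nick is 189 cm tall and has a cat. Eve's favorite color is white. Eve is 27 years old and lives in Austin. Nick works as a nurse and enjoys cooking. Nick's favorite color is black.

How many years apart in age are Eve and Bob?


27 vs 62, diff = 35

35


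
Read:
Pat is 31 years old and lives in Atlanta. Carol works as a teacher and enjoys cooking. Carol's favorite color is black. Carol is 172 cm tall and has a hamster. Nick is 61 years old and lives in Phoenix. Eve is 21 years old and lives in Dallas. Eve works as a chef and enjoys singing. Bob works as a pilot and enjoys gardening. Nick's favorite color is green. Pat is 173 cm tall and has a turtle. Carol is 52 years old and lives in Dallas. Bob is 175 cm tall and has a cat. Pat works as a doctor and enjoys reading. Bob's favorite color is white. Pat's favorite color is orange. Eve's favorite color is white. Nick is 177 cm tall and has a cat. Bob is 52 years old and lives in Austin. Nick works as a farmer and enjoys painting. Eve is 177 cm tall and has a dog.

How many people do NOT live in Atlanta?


Not in Atlanta: 4

4


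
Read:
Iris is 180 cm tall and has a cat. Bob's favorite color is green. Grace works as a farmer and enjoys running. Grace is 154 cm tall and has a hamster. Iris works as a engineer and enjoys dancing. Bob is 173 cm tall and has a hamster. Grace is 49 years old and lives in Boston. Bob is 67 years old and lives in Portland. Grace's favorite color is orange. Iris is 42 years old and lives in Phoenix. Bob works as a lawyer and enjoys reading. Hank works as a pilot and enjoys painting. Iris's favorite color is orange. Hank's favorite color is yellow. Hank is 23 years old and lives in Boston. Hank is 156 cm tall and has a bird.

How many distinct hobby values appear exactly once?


Unique hobby values: 4

4


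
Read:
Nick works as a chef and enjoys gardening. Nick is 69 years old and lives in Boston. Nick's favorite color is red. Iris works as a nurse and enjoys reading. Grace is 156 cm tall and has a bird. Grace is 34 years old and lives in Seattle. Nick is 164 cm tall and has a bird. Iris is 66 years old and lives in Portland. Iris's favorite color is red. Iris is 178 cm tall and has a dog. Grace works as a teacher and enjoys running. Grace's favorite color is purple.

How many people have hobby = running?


Count: 1

1


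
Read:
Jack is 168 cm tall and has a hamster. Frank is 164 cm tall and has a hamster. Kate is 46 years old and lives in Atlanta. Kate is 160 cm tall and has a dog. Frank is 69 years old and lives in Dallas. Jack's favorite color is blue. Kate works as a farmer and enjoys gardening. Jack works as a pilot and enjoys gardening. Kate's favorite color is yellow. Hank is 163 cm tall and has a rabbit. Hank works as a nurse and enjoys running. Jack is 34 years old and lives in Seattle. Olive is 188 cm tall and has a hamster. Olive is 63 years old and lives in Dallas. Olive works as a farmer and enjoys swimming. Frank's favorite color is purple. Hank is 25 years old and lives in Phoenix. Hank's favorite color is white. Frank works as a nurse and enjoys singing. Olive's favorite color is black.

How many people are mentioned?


People: Olive, Frank, Kate, Jack, Hank. Count = 5

5


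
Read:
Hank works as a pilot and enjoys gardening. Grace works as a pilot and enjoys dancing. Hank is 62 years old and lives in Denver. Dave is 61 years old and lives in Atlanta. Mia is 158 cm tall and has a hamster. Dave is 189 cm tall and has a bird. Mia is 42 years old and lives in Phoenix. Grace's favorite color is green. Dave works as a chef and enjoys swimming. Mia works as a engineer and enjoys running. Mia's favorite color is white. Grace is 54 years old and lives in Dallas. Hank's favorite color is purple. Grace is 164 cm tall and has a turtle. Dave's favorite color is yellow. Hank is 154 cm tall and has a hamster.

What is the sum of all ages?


62+54+42+61 = 219

219


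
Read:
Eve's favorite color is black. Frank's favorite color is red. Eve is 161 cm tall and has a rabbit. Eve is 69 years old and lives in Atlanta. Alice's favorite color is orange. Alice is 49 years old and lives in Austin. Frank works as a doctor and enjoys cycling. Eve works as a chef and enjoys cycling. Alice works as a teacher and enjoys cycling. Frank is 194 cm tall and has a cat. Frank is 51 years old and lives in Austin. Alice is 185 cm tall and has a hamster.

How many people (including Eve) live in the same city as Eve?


Eve lives in Atlanta. Count = 1

1


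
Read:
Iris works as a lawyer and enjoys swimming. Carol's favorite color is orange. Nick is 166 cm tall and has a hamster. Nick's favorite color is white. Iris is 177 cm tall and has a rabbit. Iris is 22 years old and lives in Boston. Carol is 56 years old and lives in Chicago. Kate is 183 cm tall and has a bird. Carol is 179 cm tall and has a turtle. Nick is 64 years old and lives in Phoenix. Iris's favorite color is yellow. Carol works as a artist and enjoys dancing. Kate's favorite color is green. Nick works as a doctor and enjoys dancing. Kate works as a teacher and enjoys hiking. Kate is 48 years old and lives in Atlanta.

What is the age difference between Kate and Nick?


|48 - 64| = 16

16


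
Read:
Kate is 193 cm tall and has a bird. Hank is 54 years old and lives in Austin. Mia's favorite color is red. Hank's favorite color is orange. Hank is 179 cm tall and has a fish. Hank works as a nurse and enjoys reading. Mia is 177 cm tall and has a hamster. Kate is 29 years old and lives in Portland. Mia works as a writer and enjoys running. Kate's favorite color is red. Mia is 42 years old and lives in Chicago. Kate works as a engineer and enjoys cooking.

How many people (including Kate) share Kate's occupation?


Kate is a engineer. Count = 1

1


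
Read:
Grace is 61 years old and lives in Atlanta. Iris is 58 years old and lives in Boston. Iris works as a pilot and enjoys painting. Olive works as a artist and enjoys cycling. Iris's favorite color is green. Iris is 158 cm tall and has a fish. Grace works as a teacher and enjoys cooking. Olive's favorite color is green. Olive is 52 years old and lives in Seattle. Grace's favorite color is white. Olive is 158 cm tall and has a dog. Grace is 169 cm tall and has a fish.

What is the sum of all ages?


61+52+58 = 171

171


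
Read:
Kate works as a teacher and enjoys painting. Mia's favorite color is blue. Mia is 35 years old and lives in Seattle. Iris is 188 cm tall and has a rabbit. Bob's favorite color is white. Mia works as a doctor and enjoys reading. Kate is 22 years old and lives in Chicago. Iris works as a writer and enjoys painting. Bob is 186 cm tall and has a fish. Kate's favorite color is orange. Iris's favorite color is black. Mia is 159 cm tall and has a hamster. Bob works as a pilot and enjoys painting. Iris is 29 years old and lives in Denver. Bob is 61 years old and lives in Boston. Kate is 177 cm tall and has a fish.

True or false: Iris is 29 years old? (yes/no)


Iris is actually 29. yes

yes


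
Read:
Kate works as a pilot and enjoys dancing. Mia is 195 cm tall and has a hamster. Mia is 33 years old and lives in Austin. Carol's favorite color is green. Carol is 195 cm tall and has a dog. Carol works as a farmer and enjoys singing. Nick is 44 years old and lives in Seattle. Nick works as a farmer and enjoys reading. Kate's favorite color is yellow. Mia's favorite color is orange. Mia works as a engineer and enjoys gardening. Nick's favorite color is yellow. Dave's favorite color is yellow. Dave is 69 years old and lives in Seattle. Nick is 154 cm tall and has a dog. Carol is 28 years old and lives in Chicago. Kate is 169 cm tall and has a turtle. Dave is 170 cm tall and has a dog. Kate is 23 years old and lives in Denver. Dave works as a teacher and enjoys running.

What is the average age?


Sum=197, n=5, avg=39.4

39.4


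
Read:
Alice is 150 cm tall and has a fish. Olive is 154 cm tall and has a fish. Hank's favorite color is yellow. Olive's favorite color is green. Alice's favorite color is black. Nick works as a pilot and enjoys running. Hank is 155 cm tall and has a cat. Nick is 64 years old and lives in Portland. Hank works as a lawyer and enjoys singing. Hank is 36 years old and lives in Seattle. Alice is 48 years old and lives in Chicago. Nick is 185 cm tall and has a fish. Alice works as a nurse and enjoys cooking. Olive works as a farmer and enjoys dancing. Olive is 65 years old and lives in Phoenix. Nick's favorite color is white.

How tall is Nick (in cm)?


Nick is 185 cm tall

185


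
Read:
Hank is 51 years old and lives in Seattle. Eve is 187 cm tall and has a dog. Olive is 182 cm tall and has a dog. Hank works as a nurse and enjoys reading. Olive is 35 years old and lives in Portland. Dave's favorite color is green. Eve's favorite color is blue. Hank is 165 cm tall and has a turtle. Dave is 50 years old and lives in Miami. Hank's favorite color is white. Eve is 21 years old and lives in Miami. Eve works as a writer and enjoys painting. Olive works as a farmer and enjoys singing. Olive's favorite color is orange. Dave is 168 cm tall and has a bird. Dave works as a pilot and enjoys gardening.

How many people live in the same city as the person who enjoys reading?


Person with hobby reading is Hank, city Seattle. Count = 1

1


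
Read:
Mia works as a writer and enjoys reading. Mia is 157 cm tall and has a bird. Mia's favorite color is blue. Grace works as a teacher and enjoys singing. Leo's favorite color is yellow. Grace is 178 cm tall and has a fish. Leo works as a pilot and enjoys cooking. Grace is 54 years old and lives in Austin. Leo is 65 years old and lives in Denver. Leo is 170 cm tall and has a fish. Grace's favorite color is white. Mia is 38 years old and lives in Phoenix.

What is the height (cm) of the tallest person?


Tallest: Grace at 178 cm

178


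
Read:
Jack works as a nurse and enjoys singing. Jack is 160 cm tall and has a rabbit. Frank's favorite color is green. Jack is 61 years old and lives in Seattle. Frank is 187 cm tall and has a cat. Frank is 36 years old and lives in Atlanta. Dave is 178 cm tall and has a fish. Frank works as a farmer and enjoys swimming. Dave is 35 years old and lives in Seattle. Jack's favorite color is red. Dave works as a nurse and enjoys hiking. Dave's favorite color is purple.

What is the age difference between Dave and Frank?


|35 - 36| = 1

1


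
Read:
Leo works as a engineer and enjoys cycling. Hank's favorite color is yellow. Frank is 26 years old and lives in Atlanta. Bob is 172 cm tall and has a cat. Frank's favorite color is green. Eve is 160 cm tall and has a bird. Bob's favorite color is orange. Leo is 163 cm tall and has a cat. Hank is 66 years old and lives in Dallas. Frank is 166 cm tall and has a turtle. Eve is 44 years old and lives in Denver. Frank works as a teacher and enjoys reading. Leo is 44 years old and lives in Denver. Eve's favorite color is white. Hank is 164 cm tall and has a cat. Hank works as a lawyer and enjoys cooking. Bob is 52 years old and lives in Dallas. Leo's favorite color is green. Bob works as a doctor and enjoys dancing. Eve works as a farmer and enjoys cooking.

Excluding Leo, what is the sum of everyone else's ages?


Sum (excluding Leo): 188

188


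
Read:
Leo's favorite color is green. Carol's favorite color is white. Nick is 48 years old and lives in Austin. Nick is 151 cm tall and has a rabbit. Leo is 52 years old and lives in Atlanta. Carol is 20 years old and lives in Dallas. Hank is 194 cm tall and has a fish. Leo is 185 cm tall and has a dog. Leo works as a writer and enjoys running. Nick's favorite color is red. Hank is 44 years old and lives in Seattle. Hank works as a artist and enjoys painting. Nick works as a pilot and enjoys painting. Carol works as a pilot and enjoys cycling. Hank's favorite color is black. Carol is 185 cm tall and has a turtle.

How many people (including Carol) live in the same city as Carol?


Carol lives in Dallas. Count = 1

1


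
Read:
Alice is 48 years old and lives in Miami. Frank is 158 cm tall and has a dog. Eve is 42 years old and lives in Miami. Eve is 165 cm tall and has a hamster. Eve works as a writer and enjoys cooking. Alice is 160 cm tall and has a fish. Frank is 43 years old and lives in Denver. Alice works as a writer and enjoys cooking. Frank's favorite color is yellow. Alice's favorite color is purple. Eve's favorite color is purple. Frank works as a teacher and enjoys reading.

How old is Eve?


Eve is 42 years old

42


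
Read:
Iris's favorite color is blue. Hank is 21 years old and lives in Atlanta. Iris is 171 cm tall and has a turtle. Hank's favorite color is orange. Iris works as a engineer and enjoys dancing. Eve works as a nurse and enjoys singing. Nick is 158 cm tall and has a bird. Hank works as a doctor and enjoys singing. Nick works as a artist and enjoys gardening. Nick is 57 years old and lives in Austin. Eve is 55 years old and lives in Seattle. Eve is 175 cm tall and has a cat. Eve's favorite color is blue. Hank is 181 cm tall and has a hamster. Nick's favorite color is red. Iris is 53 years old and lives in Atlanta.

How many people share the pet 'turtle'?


Count: 1

1


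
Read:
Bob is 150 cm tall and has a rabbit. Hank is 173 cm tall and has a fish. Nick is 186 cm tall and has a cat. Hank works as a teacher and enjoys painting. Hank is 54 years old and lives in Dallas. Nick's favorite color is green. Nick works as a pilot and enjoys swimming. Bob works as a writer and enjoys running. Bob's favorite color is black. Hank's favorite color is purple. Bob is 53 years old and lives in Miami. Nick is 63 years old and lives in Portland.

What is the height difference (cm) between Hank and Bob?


|173 - 150| = 23

23


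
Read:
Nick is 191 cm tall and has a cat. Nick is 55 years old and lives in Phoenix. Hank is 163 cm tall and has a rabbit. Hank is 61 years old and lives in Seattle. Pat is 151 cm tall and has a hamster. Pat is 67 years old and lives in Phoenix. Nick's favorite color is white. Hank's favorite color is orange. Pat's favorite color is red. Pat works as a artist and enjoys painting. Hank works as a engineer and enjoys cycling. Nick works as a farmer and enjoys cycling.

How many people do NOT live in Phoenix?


Not in Phoenix: 1

1


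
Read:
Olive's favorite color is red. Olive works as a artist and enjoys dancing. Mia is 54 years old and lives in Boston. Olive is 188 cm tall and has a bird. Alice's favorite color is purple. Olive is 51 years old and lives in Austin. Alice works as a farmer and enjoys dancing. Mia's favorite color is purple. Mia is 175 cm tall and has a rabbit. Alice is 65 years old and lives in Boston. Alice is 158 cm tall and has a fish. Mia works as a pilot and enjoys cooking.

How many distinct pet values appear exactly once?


Unique pet values: 3

3


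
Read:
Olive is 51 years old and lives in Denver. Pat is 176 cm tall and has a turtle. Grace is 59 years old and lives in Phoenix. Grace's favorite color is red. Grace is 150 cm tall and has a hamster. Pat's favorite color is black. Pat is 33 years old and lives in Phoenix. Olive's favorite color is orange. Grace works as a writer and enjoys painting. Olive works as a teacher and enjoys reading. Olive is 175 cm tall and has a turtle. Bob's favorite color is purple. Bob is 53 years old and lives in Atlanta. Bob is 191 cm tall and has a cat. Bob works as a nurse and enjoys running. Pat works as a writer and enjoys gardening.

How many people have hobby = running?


Count: 1

1


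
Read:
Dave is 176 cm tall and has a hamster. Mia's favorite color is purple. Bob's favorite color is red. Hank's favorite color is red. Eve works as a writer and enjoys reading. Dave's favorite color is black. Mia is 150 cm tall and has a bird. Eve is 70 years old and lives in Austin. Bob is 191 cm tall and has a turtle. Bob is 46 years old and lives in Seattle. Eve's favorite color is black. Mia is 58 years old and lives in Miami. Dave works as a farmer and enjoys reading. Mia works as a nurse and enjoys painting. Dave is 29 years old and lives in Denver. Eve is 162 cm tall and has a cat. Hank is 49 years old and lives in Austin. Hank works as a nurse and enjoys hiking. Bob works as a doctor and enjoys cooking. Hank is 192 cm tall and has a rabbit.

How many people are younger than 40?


Filter: 1

1


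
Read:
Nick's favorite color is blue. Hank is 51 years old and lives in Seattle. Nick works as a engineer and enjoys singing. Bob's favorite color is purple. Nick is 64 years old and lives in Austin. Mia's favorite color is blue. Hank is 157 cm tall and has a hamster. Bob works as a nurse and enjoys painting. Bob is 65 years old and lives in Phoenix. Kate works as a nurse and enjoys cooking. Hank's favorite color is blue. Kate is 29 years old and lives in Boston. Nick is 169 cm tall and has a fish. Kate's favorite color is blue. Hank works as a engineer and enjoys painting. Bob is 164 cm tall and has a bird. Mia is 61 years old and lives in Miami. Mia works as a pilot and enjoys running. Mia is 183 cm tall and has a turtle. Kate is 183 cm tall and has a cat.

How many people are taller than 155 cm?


Taller than 155: 5

5


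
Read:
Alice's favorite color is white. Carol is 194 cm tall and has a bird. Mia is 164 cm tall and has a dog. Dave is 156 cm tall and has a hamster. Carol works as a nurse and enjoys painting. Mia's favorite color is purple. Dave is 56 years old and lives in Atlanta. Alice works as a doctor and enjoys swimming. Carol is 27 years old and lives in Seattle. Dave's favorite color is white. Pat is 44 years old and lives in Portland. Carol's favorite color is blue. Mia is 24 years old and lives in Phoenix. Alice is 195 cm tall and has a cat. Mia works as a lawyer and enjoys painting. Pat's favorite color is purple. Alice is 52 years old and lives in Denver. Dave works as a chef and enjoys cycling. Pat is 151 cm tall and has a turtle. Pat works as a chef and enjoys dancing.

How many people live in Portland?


Count in Portland: 1

1


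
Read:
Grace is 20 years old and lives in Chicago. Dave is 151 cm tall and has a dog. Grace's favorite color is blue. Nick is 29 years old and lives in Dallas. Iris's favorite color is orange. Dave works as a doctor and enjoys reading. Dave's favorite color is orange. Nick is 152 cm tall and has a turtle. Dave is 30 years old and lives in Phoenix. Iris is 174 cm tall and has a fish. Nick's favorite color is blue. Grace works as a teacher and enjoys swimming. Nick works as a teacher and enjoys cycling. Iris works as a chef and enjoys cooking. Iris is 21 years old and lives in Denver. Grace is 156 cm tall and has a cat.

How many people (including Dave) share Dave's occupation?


Dave is a doctor. Count = 1

1


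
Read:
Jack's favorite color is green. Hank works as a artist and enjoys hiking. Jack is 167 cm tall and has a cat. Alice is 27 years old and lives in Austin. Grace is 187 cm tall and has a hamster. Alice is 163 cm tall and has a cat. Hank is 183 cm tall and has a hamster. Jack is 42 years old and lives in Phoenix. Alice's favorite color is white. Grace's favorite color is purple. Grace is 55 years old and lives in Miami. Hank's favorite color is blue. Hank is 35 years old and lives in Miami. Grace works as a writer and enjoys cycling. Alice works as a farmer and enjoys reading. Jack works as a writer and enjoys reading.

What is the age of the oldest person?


Oldest: Grace at 55

55


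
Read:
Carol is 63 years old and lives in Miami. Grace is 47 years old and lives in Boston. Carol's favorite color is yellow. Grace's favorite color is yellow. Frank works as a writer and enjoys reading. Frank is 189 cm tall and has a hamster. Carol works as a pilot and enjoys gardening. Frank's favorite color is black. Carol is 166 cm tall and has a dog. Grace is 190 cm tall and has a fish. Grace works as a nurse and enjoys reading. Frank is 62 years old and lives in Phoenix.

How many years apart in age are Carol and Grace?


63 vs 47, diff = 16

16


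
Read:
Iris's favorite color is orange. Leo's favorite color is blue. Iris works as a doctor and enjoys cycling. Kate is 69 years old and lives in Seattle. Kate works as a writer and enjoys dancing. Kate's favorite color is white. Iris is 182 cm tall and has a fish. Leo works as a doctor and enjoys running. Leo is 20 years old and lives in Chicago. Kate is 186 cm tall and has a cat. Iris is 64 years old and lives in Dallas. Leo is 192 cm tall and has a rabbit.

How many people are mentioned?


People: Leo, Kate, Iris. Count = 3

3


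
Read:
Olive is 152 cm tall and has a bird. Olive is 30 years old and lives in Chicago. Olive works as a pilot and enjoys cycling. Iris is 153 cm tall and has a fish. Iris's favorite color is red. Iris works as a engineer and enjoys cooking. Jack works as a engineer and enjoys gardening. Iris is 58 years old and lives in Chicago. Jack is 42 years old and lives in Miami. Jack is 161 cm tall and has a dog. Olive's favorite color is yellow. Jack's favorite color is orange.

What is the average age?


Sum=130, n=3, avg=43.33

43.33


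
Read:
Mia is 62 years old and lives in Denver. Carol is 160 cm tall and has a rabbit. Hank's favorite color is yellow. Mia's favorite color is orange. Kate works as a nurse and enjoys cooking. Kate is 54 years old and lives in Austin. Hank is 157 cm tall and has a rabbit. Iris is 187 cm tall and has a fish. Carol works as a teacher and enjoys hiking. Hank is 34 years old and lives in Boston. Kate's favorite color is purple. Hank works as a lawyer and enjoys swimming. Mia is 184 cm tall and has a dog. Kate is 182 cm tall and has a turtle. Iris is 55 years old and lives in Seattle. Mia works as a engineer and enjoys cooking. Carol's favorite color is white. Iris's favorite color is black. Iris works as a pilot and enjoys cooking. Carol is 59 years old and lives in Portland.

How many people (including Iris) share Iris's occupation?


Iris is a pilot. Count = 1

1


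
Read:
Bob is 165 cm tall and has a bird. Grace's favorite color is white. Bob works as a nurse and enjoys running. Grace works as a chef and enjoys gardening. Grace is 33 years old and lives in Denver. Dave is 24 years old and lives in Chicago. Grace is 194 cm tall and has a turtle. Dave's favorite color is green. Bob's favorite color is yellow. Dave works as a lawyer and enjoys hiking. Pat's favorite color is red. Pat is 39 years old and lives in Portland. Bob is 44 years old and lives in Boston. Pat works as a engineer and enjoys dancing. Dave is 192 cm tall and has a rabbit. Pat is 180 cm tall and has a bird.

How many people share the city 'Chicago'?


Count: 1

1


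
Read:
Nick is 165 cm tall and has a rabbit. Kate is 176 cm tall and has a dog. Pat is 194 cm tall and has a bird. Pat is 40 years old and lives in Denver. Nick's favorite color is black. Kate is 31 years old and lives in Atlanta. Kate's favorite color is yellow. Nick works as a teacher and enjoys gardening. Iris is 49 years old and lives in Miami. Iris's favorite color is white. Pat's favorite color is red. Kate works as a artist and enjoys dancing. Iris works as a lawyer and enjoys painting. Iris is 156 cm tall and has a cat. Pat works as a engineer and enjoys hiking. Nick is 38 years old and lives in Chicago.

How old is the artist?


The artist is Kate, age 31

31


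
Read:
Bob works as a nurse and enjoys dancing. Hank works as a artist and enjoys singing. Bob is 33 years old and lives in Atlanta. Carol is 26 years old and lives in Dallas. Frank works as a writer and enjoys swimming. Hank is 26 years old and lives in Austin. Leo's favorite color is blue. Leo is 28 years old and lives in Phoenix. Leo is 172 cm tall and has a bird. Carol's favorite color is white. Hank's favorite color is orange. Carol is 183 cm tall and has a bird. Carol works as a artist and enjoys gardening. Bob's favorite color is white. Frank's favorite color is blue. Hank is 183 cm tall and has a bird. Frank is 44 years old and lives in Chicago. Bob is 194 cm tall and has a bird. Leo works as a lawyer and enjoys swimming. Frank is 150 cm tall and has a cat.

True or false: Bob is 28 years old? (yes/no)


Bob is actually 33. no

no


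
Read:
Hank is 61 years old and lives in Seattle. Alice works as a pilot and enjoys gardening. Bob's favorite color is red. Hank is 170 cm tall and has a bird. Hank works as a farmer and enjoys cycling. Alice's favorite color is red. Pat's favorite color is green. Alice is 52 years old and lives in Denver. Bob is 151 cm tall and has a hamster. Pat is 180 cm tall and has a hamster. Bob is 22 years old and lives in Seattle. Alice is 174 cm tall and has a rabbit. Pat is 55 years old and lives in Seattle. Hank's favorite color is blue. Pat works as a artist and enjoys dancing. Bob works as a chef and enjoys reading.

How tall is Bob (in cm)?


Bob is 151 cm tall

151


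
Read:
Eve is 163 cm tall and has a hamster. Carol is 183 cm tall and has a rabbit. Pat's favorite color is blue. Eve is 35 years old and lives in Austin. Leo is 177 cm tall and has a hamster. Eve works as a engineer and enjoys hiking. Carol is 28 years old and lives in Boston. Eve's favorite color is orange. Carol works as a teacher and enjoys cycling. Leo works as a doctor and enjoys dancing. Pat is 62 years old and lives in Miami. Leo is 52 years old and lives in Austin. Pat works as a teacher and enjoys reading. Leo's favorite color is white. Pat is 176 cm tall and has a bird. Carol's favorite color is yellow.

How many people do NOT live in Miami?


Not in Miami: 3

3


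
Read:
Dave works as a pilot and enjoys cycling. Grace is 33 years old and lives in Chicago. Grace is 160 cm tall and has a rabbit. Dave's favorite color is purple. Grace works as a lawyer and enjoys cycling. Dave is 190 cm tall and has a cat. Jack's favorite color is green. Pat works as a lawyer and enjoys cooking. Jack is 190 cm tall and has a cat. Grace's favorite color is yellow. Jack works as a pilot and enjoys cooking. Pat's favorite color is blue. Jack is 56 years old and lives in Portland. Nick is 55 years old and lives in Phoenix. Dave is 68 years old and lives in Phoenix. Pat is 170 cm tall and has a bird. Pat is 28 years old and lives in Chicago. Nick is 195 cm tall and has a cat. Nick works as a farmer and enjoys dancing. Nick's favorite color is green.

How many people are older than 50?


Filter: 3

3


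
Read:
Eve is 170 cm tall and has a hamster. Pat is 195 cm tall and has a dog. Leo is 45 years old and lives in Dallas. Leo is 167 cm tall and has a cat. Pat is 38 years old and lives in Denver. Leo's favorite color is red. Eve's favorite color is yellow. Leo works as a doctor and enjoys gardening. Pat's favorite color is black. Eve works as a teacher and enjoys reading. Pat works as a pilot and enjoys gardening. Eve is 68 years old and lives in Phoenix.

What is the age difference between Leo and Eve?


|45 - 68| = 23

23


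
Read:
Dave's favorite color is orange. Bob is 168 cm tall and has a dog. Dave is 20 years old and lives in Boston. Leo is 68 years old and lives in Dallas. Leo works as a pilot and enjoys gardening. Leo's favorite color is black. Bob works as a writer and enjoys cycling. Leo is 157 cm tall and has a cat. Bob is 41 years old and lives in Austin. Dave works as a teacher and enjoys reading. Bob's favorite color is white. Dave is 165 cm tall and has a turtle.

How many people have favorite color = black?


Count: 1

1


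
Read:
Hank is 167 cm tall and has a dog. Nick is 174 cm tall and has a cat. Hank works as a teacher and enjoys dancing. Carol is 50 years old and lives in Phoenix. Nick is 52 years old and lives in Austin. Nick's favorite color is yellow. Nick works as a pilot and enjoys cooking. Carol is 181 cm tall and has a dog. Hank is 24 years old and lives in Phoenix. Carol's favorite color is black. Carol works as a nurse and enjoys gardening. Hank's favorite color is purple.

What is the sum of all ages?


24+50+52 = 126

126
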